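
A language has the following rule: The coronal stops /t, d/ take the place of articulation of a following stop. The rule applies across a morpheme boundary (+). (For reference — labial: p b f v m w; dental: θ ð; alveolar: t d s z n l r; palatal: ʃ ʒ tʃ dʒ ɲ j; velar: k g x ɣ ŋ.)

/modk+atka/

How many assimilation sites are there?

2

/d/ before /k/ (velar) → [g]
/t/ before /k/ (velar) → [k]
2 segments change.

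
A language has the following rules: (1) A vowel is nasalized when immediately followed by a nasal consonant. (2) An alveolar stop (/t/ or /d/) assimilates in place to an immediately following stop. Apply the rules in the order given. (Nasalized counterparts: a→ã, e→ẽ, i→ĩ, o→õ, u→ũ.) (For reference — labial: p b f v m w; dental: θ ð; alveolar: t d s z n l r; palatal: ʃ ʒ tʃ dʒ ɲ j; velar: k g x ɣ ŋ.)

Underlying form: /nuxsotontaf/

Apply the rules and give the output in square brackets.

[nuxsotõntaf]

Rule 1: /o/ before nasal /n/ → [õ]
After rule 1: nuxsotõntaf
Rule 2: no segment meets the rule's conditions; no change.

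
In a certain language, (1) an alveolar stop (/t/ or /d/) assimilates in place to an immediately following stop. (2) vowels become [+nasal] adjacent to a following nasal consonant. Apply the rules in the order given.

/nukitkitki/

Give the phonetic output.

Rule 1: /t/ before /k/ (velar) → [k]
Rule 1: /t/ before /k/ (velar) → [k]
After rule 1: nukikkikki
Rule 2: no segment meets the rule's conditions; no change.

[nukikkikki]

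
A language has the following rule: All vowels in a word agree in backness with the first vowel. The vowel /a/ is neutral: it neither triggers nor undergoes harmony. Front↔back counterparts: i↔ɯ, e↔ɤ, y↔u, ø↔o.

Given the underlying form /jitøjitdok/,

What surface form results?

/o/ harmonizes with /i/ ([-back]) → [ø]

[jitøjitdøk]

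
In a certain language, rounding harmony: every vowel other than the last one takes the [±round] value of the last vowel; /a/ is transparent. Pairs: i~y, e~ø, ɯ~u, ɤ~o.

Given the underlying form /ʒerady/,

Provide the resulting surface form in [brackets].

/e/ harmonizes with /y/ ([+round]) → [ø]

[ʒørady]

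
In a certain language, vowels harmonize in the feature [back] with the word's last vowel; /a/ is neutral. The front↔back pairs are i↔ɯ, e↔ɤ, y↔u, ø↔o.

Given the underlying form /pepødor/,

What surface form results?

/e/ harmonizes with /o/ ([+back]) → [ɤ]
/ø/ harmonizes with /o/ ([+back]) → [o]

[pɤpodor]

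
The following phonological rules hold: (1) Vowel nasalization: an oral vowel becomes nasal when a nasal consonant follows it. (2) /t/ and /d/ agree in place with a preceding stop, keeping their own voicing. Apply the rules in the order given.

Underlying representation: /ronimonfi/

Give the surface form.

[rõnĩmõnfi]

Rule 1: /o/ before nasal /n/ → [õ]
Rule 1: /i/ before nasal /m/ → [ĩ]
Rule 1: /o/ before nasal /n/ → [õ]
After rule 1: rõnĩmõnfi
Rule 2: no segment meets the rule's conditions; no change.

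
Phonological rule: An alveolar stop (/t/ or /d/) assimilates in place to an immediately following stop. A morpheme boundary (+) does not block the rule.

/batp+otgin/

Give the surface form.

/t/ before /p/ (labial) → [p]
/t/ before /g/ (velar) → [k]

[bapp+okgin]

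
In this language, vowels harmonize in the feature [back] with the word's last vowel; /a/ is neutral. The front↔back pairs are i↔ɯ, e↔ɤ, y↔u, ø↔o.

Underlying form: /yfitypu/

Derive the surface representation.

[ufɯtupu]

/y/ harmonizes with /u/ ([+back]) → [u]
/i/ harmonizes with /u/ ([+back]) → [ɯ]
/y/ harmonizes with /u/ ([+back]) → [u]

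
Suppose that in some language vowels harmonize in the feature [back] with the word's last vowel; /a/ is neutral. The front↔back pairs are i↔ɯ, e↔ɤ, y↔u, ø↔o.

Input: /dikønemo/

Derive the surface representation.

[dɯkonɤmo]

/i/ harmonizes with /o/ ([+back]) → [ɯ]
/ø/ harmonizes with /o/ ([+back]) → [o]
/e/ harmonizes with /o/ ([+back]) → [ɤ]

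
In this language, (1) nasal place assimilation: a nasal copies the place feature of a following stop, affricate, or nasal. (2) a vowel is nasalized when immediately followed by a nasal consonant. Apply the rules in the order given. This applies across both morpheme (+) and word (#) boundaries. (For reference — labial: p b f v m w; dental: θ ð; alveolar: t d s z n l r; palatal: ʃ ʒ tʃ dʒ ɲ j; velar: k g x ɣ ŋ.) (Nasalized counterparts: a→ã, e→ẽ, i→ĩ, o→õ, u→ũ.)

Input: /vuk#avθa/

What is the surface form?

[vuk#avθa]

Rule 1: no segment meets the rule's conditions; no change.
After rule 1: vuk#avθa
Rule 2: no segment meets the rule's conditions; no change.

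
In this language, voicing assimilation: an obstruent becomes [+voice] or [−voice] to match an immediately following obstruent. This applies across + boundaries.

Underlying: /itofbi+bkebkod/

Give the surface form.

[itovbi+pkepkod]

/f/ before /b/ (voiced) → [v]
/b/ before /k/ (voiceless) → [p]
/b/ before /k/ (voiceless) → [p]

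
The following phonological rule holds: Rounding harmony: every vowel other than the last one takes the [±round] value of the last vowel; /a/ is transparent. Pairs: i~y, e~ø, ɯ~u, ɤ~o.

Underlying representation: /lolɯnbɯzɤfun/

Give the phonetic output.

/ɯ/ harmonizes with /u/ ([+round]) → [u]
/ɯ/ harmonizes with /u/ ([+round]) → [u]
/ɤ/ harmonizes with /u/ ([+round]) → [o]

[lolunbuzofun]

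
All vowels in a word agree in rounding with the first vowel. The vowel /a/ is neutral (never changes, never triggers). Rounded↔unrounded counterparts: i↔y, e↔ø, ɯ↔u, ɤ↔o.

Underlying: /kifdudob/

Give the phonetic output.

/u/ harmonizes with /i/ ([-round]) → [ɯ]
/o/ harmonizes with /i/ ([-round]) → [ɤ]

[kifdɯdɤb]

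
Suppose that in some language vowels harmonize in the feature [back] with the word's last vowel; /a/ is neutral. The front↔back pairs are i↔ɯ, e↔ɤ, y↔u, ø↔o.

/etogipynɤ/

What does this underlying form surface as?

[ɤtogɯpunɤ]

/e/ harmonizes with /ɤ/ ([+back]) → [ɤ]
/i/ harmonizes with /ɤ/ ([+back]) → [ɯ]
/y/ harmonizes with /ɤ/ ([+back]) → [u]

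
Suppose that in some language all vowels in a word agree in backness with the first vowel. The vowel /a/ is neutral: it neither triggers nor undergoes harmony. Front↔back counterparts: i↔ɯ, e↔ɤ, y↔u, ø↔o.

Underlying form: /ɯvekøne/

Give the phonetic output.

/e/ harmonizes with /ɯ/ ([+back]) → [ɤ]
/ø/ harmonizes with /ɯ/ ([+back]) → [o]
/e/ harmonizes with /ɯ/ ([+back]) → [ɤ]

[ɯvɤkonɤ]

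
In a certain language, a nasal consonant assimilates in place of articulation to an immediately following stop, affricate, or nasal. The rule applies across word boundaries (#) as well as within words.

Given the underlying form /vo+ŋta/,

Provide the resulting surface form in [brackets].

[vo+nta]

/ŋ/ before /t/ (alveolar) → [n]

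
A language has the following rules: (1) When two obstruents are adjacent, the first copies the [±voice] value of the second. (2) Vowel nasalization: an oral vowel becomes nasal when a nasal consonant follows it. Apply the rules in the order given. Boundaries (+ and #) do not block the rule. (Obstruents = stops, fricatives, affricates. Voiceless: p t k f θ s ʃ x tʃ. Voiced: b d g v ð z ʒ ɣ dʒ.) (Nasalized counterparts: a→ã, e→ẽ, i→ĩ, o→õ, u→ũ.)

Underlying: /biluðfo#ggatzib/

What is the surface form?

Rule 1: /ð/ before /f/ (voiceless) → [θ]
Rule 1: /t/ before /z/ (voiced) → [d]
After rule 1: biluθfo#ggadzib
Rule 2: no segment meets the rule's conditions; no change.

[biluθfo#ggadzib]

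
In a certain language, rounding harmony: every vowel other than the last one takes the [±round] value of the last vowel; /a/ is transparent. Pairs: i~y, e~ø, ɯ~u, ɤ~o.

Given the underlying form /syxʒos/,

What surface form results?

no segment meets the rule's conditions; no change.

[syxʒos]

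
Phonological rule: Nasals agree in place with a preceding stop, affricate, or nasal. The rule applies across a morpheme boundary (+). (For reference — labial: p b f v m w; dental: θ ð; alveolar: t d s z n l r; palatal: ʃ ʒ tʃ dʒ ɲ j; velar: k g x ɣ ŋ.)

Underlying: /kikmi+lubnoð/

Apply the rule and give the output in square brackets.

/m/ after /k/ (velar) → [ŋ]
/n/ after /b/ (labial) → [m]

[kikŋi+lubmoð]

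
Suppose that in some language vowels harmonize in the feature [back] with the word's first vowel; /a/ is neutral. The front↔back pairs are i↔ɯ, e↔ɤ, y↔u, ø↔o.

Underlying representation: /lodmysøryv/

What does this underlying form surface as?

/y/ harmonizes with /o/ ([+back]) → [u]
/ø/ harmonizes with /o/ ([+back]) → [o]
/y/ harmonizes with /o/ ([+back]) → [u]

[lodmusoruv]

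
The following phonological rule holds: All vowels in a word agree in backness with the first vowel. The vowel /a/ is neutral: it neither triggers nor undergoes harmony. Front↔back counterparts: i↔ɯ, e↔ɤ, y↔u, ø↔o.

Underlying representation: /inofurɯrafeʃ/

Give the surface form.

/o/ harmonizes with /i/ ([-back]) → [ø]
/u/ harmonizes with /i/ ([-back]) → [y]
/ɯ/ harmonizes with /i/ ([-back]) → [i]

[inøfyrirafeʃ]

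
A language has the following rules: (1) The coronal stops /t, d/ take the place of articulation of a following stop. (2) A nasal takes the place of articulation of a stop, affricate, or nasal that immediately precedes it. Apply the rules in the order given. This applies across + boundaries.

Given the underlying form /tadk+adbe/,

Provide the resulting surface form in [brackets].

[tagk+abbe]

Rule 1: /d/ before /k/ (velar) → [g]
Rule 1: /d/ before /b/ (labial) → [b]
After rule 1: tagk+abbe
Rule 2: no segment meets the rule's conditions; no change.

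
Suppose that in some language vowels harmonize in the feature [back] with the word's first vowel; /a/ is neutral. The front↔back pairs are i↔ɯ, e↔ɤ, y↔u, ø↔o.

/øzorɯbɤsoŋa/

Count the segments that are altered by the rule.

4

/o/ harmonizes with /ø/ ([-back]) → [ø]
/ɯ/ harmonizes with /ø/ ([-back]) → [i]
/ɤ/ harmonizes with /ø/ ([-back]) → [e]
/o/ harmonizes with /ø/ ([-back]) → [ø]
4 segments change.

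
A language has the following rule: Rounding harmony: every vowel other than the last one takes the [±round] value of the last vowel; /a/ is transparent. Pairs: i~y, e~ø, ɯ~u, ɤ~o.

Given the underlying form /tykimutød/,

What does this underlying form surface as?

[tykymutød]

/i/ harmonizes with /ø/ ([+round]) → [y]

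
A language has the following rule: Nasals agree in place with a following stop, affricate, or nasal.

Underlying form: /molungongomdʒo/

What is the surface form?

[moluŋgoŋgoɲdʒo]

/n/ before /g/ (velar) → [ŋ]
/n/ before /g/ (velar) → [ŋ]
/m/ before /dʒ/ (palatal) → [ɲ]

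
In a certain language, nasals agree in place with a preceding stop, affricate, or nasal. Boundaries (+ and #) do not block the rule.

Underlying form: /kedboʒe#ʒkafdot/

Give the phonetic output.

[kedboʒe#ʒkafdot]

no segment meets the rule's conditions; no change.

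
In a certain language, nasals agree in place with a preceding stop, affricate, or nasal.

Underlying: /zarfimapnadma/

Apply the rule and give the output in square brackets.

[zarfimapmadna]

/n/ after /p/ (labial) → [m]
/m/ after /d/ (alveolar) → [n]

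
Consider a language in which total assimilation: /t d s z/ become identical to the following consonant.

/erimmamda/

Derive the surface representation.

[erimmamda]

no segment meets the rule's conditions; no change.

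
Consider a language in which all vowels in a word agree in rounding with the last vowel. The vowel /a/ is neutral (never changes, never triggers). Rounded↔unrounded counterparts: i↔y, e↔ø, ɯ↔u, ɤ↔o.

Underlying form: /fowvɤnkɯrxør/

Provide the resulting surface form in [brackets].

/ɤ/ harmonizes with /ø/ ([+round]) → [o]
/ɯ/ harmonizes with /ø/ ([+round]) → [u]

[fowvonkurxør]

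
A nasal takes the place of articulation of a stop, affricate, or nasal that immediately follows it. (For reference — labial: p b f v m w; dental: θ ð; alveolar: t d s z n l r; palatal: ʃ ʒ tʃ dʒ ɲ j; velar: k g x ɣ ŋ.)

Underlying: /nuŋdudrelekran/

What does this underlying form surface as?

/ŋ/ before /d/ (alveolar) → [n]

[nundudrelekran]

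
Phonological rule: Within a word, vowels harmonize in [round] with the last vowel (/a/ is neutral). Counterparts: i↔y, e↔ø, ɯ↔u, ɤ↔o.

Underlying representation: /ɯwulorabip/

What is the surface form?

/u/ harmonizes with /i/ ([-round]) → [ɯ]
/o/ harmonizes with /i/ ([-round]) → [ɤ]

[ɯwɯlɤrabip]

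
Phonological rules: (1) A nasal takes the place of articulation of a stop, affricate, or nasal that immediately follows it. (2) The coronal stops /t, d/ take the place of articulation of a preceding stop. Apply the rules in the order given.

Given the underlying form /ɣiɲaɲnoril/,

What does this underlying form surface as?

Rule 1: /ɲ/ before /n/ (alveolar) → [n]
After rule 1: ɣiɲannoril
Rule 2: no segment meets the rule's conditions; no change.

[ɣiɲannoril]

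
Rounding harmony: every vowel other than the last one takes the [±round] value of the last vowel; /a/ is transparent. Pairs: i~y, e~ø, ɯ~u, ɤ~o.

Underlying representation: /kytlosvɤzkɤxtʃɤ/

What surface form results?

[kitlɤsvɤzkɤxtʃɤ]

/y/ harmonizes with /ɤ/ ([-round]) → [i]
/o/ harmonizes with /ɤ/ ([-round]) → [ɤ]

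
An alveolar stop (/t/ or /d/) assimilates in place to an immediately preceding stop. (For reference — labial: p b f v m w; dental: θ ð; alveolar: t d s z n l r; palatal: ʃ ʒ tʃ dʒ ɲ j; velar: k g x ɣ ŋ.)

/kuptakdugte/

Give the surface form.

/t/ after /p/ (labial) → [p]
/d/ after /k/ (velar) → [g]
/t/ after /g/ (velar) → [k]

[kuppakgugke]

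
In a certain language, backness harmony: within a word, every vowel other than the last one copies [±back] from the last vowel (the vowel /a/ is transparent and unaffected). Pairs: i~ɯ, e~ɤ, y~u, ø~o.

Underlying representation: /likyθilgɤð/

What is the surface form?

/i/ harmonizes with /ɤ/ ([+back]) → [ɯ]
/y/ harmonizes with /ɤ/ ([+back]) → [u]
/i/ harmonizes with /ɤ/ ([+back]) → [ɯ]

[lɯkuθɯlgɤð]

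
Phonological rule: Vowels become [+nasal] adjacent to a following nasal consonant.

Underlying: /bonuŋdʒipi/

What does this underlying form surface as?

/o/ before nasal /n/ → [õ]
/u/ before nasal /ŋ/ → [ũ]

[bõnũŋdʒipi]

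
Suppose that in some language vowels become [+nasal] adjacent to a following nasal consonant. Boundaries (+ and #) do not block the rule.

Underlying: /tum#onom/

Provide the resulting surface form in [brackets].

[tũm#õnõm]

/u/ before nasal /m/ → [ũ]
/o/ before nasal /n/ → [õ]
/o/ before nasal /m/ → [õ]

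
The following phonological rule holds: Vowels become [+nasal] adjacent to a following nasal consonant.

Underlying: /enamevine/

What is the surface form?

/e/ before nasal /n/ → [ẽ]
/a/ before nasal /m/ → [ã]
/i/ before nasal /n/ → [ĩ]

[ẽnãmevĩne]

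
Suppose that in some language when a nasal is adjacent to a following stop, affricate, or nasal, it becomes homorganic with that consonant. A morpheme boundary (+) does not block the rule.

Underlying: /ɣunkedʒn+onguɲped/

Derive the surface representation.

[ɣuŋkedʒn+oŋgumped]

/n/ before /k/ (velar) → [ŋ]
/n/ before /g/ (velar) → [ŋ]
/ɲ/ before /p/ (labial) → [m]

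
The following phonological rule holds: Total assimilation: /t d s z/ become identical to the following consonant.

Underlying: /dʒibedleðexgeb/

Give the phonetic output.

[dʒibelleðexgeb]

/d/ before /l/ → [l] (total assimilation)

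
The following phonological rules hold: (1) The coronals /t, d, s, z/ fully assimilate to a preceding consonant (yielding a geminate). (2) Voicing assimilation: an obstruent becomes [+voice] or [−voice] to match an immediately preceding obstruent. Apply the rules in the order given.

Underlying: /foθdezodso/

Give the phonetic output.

[foθθezoddo]

Rule 1: /d/ after /θ/ → [θ] (total assimilation)
Rule 1: /s/ after /d/ → [d] (total assimilation)
After rule 1: foθθezoddo
Rule 2: no segment meets the rule's conditions; no change.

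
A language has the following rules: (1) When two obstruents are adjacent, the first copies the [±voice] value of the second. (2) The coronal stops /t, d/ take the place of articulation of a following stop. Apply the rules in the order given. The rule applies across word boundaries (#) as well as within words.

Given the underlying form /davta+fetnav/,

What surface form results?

Rule 1: /v/ before /t/ (voiceless) → [f]
After rule 1: dafta+fetnav
Rule 2: no segment meets the rule's conditions; no change.

[dafta+fetnav]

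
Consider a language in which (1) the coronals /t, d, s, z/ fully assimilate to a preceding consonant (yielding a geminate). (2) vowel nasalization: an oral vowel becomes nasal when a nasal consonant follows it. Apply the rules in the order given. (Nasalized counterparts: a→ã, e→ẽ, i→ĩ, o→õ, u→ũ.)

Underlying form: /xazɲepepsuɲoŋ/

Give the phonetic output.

[xazɲepeppũɲõŋ]

Rule 1: /s/ after /p/ → [p] (total assimilation)
After rule 1: xazɲepeppuɲoŋ
Rule 2: /u/ before nasal /ɲ/ → [ũ]
Rule 2: /o/ before nasal /ŋ/ → [õ]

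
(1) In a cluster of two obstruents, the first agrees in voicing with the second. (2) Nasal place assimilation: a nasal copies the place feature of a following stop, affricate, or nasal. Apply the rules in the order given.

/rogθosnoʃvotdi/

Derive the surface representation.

[rokθosnoʒvoddi]

Rule 1: /g/ before /θ/ (voiceless) → [k]
Rule 1: /ʃ/ before /v/ (voiced) → [ʒ]
Rule 1: /t/ before /d/ (voiced) → [d]
After rule 1: rokθosnoʒvoddi
Rule 2: no segment meets the rule's conditions; no change.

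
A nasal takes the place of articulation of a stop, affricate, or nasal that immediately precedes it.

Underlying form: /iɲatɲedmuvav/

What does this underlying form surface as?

[iɲatnednuvav]

/ɲ/ after /t/ (alveolar) → [n]
/m/ after /d/ (alveolar) → [n]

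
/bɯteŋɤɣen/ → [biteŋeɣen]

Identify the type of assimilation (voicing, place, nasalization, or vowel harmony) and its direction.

/ɯ/→[i] /ɤ/→[e].
Vowels agree with the last vowel, so the harmony is regressive.

vowel harmony, regressive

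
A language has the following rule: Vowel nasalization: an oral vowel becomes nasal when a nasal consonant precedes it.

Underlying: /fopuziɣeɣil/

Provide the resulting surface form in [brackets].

[fopuziɣeɣil]

no segment meets the rule's conditions; no change.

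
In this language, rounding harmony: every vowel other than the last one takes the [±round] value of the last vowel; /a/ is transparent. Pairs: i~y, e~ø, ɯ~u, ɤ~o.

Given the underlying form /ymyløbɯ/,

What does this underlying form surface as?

[imilebɯ]

/y/ harmonizes with /ɯ/ ([-round]) → [i]
/y/ harmonizes with /ɯ/ ([-round]) → [i]
/ø/ harmonizes with /ɯ/ ([-round]) → [e]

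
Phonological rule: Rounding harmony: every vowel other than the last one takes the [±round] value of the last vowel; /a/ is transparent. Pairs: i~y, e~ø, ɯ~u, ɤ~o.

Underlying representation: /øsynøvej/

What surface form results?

[esinevej]

/ø/ harmonizes with /e/ ([-round]) → [e]
/y/ harmonizes with /e/ ([-round]) → [i]
/ø/ harmonizes with /e/ ([-round]) → [e]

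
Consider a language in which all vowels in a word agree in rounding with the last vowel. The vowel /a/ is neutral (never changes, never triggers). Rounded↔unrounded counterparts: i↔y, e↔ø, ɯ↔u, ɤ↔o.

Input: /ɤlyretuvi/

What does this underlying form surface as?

[ɤliretɯvi]

/y/ harmonizes with /i/ ([-round]) → [i]
/u/ harmonizes with /i/ ([-round]) → [ɯ]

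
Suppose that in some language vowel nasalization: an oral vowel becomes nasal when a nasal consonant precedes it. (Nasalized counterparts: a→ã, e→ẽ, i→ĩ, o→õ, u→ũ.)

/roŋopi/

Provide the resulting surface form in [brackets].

/o/ after nasal /ŋ/ → [õ]

[roŋõpi]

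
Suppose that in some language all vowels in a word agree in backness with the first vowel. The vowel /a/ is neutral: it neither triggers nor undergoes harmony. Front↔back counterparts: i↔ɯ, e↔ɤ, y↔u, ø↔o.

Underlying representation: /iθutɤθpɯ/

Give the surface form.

[iθyteθpi]

/u/ harmonizes with /i/ ([-back]) → [y]
/ɤ/ harmonizes with /i/ ([-back]) → [e]
/ɯ/ harmonizes with /i/ ([-back]) → [i]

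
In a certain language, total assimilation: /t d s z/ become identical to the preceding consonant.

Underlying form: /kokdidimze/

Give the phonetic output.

/d/ after /k/ → [k] (total assimilation)
/z/ after /m/ → [m] (total assimilation)

[kokkidimme]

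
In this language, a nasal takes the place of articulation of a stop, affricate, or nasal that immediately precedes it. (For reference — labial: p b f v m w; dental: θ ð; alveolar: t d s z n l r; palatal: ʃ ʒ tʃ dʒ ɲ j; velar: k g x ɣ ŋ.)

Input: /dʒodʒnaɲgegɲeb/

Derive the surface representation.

[dʒodʒɲaɲgegŋeb]

/n/ after /dʒ/ (palatal) → [ɲ]
/ɲ/ after /g/ (velar) → [ŋ]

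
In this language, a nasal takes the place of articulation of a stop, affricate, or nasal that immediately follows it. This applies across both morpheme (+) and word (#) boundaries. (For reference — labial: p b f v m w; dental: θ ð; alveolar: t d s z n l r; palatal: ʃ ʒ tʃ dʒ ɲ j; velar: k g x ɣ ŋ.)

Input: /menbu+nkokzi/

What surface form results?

/n/ before /b/ (labial) → [m]
/n/ before /k/ (velar) → [ŋ]

[membu+ŋkokzi]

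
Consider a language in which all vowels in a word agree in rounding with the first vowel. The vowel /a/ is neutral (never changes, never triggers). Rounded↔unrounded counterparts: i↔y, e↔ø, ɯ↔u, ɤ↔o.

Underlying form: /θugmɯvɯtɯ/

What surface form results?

/ɯ/ harmonizes with /u/ ([+round]) → [u]
/ɯ/ harmonizes with /u/ ([+round]) → [u]
/ɯ/ harmonizes with /u/ ([+round]) → [u]

[θugmuvutu]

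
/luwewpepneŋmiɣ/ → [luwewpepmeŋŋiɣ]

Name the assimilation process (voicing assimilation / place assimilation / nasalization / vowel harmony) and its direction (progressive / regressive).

/n/→[m] /m/→[ŋ].
Each target copies a feature from the preceding segment, so the direction is progressive.

place assimilation, progressive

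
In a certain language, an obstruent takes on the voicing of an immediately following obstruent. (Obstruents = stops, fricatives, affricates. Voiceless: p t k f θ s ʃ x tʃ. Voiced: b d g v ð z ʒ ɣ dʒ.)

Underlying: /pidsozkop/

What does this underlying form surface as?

/d/ before /s/ (voiceless) → [t]
/z/ before /k/ (voiceless) → [s]

[pitsoskop]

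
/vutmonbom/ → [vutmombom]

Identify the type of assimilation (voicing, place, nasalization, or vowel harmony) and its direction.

/n/→[m].
Each target copies a feature from the following segment, so the direction is regressive.

place assimilation, regressive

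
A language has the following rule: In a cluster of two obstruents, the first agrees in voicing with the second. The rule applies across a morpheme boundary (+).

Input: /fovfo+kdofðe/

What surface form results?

/v/ before /f/ (voiceless) → [f]
/k/ before /d/ (voiced) → [g]
/f/ before /ð/ (voiced) → [v]

[foffo+gdovðe]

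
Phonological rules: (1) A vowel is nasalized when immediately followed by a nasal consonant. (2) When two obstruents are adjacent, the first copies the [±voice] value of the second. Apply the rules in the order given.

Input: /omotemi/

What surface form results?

[õmotẽmi]

Rule 1: /o/ before nasal /m/ → [õ]
Rule 1: /e/ before nasal /m/ → [ẽ]
After rule 1: õmotẽmi
Rule 2: no segment meets the rule's conditions; no change.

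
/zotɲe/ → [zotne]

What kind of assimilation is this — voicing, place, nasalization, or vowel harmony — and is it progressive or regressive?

place assimilation, progressive

/ɲ/→[n].
Each target copies a feature from the preceding segment, so the direction is progressive.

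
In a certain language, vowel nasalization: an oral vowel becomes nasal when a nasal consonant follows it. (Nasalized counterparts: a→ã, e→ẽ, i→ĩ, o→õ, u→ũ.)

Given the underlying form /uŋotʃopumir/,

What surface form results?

/u/ before nasal /ŋ/ → [ũ]
/u/ before nasal /m/ → [ũ]

[ũŋotʃopũmir]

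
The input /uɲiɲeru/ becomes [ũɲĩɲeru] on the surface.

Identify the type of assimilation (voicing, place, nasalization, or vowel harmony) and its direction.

/u/→[ũ] /i/→[ĩ].
Each target copies a feature from the following segment, so the direction is regressive.

nasalization, regressive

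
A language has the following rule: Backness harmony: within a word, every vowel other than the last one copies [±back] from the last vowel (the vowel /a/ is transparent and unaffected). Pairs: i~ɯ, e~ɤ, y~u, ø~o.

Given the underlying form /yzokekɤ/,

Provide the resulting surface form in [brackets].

/y/ harmonizes with /ɤ/ ([+back]) → [u]
/e/ harmonizes with /ɤ/ ([+back]) → [ɤ]

[uzokɤkɤ]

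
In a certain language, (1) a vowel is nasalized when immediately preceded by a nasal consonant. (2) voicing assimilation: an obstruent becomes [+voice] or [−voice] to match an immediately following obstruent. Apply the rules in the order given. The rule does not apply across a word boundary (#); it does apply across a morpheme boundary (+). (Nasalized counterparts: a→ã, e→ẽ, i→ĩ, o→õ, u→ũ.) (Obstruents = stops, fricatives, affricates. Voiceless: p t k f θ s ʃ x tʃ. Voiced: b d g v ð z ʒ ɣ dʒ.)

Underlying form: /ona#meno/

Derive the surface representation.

[onã#mẽnõ]

Rule 1: /a/ after nasal /n/ → [ã]
Rule 1: /e/ after nasal /m/ → [ẽ]
Rule 1: /o/ after nasal /n/ → [õ]
After rule 1: onã#mẽnõ
Rule 2: no segment meets the rule's conditions; no change.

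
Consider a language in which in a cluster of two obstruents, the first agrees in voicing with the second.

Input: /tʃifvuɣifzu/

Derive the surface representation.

[tʃivvuɣivzu]

/f/ before /v/ (voiced) → [v]
/f/ before /z/ (voiced) → [v]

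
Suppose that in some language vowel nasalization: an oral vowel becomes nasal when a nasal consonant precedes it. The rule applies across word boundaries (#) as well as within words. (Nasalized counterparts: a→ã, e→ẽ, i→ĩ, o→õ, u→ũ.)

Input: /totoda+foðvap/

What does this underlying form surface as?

no segment meets the rule's conditions; no change.

[totoda+foðvap]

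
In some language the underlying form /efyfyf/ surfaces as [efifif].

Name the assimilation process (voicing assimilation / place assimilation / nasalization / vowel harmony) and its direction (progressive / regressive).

vowel harmony, progressive

/y/→[i] /y/→[i].
Vowels agree with the first vowel, so the harmony is progressive.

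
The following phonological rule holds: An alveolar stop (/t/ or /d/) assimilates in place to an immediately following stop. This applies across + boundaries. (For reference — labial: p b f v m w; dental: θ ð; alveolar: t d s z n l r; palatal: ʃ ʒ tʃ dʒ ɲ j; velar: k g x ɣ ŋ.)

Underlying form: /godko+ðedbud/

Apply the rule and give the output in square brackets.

/d/ before /k/ (velar) → [g]
/d/ before /b/ (labial) → [b]

[gogko+ðebbud]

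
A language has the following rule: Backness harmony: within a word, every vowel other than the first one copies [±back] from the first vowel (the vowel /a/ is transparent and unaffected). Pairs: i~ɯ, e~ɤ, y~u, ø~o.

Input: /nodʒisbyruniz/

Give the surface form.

[nodʒɯsburunɯz]

/i/ harmonizes with /o/ ([+back]) → [ɯ]
/y/ harmonizes with /o/ ([+back]) → [u]
/i/ harmonizes with /o/ ([+back]) → [ɯ]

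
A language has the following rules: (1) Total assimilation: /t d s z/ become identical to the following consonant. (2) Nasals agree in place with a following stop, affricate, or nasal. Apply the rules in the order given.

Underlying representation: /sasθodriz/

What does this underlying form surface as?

Rule 1: /s/ before /θ/ → [θ] (total assimilation)
Rule 1: /d/ before /r/ → [r] (total assimilation)
After rule 1: saθθorriz
Rule 2: no segment meets the rule's conditions; no change.

[saθθorriz]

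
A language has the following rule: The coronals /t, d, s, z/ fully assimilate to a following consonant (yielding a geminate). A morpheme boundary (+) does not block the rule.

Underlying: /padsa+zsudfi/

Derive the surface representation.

/d/ before /s/ → [s] (total assimilation)
/z/ before /s/ → [s] (total assimilation)
/d/ before /f/ → [f] (total assimilation)

[passa+ssuffi]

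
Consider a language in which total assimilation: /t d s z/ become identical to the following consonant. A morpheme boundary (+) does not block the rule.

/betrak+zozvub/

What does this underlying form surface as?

/t/ before /r/ → [r] (total assimilation)
/z/ before /v/ → [v] (total assimilation)

[berrak+zovvub]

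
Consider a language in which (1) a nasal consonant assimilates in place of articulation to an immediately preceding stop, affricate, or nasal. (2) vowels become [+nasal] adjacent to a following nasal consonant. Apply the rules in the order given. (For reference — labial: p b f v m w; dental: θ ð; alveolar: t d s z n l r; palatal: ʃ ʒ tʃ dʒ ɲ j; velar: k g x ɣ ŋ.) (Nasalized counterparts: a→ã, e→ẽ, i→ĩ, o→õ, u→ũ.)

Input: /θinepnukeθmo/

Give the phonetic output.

[θĩnepmukeθmo]

Rule 1: /n/ after /p/ (labial) → [m]
After rule 1: θinepmukeθmo
Rule 2: /i/ before nasal /n/ → [ĩ]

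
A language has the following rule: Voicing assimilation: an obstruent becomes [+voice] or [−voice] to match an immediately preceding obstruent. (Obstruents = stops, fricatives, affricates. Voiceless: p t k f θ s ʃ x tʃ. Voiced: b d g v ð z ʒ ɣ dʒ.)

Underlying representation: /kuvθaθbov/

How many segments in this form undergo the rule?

2

/θ/ after /v/ (voiced) → [ð]
/b/ after /θ/ (voiceless) → [p]
2 segments change.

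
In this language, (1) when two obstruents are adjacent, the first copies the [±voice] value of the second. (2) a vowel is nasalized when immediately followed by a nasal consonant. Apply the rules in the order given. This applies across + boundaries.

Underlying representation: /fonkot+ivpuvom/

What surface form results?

[fõnkot+ifpuvõm]

Rule 1: /v/ before /p/ (voiceless) → [f]
After rule 1: fonkot+ifpuvom
Rule 2: /o/ before nasal /n/ → [õ]
Rule 2: /o/ before nasal /m/ → [õ]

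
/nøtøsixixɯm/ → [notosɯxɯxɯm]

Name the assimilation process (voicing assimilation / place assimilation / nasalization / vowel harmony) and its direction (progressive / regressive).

vowel harmony, regressive

/ø/→[o] /ø/→[o] /i/→[ɯ] /i/→[ɯ].
Vowels agree with the last vowel, so the harmony is regressive.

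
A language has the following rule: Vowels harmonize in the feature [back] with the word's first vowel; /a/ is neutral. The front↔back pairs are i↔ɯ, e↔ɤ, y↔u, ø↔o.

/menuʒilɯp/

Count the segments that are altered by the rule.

/u/ harmonizes with /e/ ([-back]) → [y]
/ɯ/ harmonizes with /e/ ([-back]) → [i]
2 segments change.

2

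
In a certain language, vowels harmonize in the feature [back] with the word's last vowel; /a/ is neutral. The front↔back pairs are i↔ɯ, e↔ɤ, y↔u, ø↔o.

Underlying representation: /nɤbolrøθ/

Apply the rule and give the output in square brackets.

/ɤ/ harmonizes with /ø/ ([-back]) → [e]
/o/ harmonizes with /ø/ ([-back]) → [ø]

[nebølrøθ]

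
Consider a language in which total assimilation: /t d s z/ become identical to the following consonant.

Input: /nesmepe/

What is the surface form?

[nemmepe]

/s/ before /m/ → [m] (total assimilation)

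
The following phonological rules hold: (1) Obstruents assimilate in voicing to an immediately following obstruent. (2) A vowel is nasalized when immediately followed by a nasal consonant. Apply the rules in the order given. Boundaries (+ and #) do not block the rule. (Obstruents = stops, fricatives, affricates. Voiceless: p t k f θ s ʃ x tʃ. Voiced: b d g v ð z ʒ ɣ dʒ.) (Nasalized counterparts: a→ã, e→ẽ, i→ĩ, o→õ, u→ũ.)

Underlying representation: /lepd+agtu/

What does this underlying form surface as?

[lebd+aktu]

Rule 1: /p/ before /d/ (voiced) → [b]
Rule 1: /g/ before /t/ (voiceless) → [k]
After rule 1: lebd+aktu
Rule 2: no segment meets the rule's conditions; no change.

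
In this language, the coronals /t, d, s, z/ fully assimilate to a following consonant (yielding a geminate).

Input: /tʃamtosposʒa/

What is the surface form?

[tʃamtoppoʒʒa]

/s/ before /p/ → [p] (total assimilation)
/s/ before /ʒ/ → [ʒ] (total assimilation)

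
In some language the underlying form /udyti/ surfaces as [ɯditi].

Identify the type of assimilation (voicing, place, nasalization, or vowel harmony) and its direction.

vowel harmony, regressive

/u/→[ɯ] /y/→[i].
Vowels agree with the last vowel, so the harmony is regressive.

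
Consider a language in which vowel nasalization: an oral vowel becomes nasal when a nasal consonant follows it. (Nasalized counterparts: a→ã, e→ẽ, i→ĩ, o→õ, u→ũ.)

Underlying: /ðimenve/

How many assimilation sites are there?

2

/i/ before nasal /m/ → [ĩ]
/e/ before nasal /n/ → [ẽ]
2 segments change.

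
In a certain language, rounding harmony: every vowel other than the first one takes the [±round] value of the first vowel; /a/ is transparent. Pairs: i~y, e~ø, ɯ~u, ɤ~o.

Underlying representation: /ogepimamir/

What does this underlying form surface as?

[ogøpymamyr]

/e/ harmonizes with /o/ ([+round]) → [ø]
/i/ harmonizes with /o/ ([+round]) → [y]
/i/ harmonizes with /o/ ([+round]) → [y]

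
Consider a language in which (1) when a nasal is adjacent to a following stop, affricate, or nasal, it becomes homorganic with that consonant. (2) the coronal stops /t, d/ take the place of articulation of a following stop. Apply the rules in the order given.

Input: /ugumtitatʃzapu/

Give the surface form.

Rule 1: /m/ before /t/ (alveolar) → [n]
After rule 1: uguntitatʃzapu
Rule 2: no segment meets the rule's conditions; no change.

[uguntitatʃzapu]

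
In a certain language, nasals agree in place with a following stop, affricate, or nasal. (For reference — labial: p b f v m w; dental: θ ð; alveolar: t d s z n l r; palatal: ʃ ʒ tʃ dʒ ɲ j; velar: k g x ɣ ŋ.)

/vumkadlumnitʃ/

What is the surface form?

[vuŋkadlunnitʃ]

/m/ before /k/ (velar) → [ŋ]
/m/ before /n/ (alveolar) → [n]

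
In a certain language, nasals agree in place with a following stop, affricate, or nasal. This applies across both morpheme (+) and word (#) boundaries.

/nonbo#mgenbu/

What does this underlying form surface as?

[nombo#ŋgembu]

/n/ before /b/ (labial) → [m]
/m/ before /g/ (velar) → [ŋ]
/n/ before /b/ (labial) → [m]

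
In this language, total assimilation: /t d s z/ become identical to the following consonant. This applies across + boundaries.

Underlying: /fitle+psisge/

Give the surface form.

/t/ before /l/ → [l] (total assimilation)
/s/ before /g/ → [g] (total assimilation)

[fille+psigge]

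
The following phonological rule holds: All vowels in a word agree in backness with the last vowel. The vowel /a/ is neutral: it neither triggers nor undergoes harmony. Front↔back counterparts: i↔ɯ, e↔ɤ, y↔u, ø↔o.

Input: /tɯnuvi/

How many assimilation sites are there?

/ɯ/ harmonizes with /i/ ([-back]) → [i]
/u/ harmonizes with /i/ ([-back]) → [y]
2 segments change.

2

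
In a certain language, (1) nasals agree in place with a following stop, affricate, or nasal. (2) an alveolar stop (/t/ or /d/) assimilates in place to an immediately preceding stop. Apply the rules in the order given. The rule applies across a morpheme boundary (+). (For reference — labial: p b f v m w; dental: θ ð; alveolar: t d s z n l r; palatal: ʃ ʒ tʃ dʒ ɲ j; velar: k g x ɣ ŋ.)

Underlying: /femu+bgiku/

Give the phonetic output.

Rule 1: no segment meets the rule's conditions; no change.
After rule 1: femu+bgiku
Rule 2: no segment meets the rule's conditions; no change.

[femu+bgiku]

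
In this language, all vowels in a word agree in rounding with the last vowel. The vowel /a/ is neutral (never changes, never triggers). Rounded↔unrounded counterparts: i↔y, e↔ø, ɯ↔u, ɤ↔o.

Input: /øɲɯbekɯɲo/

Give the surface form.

/ɯ/ harmonizes with /o/ ([+round]) → [u]
/e/ harmonizes with /o/ ([+round]) → [ø]
/ɯ/ harmonizes with /o/ ([+round]) → [u]

[øɲubøkuɲo]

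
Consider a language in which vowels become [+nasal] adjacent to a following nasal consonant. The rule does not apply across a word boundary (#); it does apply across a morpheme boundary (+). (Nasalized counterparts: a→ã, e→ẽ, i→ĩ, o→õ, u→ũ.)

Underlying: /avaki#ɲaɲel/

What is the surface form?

[avaki#ɲãɲel]

/a/ before nasal /ɲ/ → [ã]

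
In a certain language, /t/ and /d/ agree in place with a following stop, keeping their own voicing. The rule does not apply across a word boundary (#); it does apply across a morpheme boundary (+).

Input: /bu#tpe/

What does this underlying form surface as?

/t/ before /p/ (labial) → [p]

[bu#ppe]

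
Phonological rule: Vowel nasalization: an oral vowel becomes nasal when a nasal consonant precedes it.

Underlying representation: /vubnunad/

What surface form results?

/u/ after nasal /n/ → [ũ]
/a/ after nasal /n/ → [ã]

[vubnũnãd]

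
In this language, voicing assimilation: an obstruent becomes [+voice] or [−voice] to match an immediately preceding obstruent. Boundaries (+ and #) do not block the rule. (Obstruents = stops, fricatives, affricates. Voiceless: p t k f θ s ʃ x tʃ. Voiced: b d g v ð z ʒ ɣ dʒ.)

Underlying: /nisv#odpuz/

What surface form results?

[nisf#odbuz]

/v/ after /s/ (voiceless) → [f]
/p/ after /d/ (voiced) → [b]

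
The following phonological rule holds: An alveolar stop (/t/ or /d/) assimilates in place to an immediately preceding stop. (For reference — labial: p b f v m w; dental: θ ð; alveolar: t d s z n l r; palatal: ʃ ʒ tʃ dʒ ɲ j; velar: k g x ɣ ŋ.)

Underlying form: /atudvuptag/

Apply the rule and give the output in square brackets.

/t/ after /p/ (labial) → [p]

[atudvuppag]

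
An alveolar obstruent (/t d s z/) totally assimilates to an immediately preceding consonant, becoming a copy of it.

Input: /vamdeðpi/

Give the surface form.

[vammeðpi]

/d/ after /m/ → [m] (total assimilation)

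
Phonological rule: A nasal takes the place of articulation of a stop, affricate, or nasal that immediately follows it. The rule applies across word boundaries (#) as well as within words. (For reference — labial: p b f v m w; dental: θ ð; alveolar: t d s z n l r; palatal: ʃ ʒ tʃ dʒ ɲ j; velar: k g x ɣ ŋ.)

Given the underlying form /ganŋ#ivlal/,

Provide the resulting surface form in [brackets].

[gaŋŋ#ivlal]

/n/ before /ŋ/ (velar) → [ŋ]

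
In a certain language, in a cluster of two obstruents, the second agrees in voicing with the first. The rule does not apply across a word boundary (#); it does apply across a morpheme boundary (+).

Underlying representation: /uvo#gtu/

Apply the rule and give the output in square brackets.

/t/ after /g/ (voiced) → [d]

[uvo#gdu]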